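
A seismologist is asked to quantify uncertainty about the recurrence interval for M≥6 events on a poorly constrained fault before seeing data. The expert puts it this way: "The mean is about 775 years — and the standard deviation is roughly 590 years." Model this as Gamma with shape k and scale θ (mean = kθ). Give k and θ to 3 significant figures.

For Gamma(k, scale θ): mean = kθ, variance = kθ², so CV = 1/√k.
CV = SD/mean = 590/775 = 0.7613, hence k = 1/CV² = 1.73.
Then θ = mean/k = 775/1.73 = 449.

k ≈ 1.73, θ ≈ 449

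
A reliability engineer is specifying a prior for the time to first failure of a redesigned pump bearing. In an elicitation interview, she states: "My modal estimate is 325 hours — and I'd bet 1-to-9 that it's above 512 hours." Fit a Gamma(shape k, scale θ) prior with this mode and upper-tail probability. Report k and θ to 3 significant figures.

Gamma(k,θ) with k>1 has mode (k−1)θ, so θ = 325/(k−1).
Need P(X < 512) = 0.9 with θ tied to k this way. Start at k = 2, θ = 325: P(X<512) ≈ 0.467.
Too low — raise k to concentrate. Iterating converges to k ≈ 10.1.
Then θ = 325/(10.1−1) ≈ 35.8.

k ≈ 10.1, θ ≈ 35.8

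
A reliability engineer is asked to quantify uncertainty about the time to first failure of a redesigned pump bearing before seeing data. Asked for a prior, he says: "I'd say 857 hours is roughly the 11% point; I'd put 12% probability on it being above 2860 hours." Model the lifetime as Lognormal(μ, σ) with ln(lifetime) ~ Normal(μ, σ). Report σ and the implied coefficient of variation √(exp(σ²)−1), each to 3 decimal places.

If T ~ Lognormal(μ,σ) then ln T ~ Normal(μ,σ), so the p-quantile of ln T is μ + z_p·σ.
ln(857) = 6.753 and ln(2860) = 7.959; z_{0.11} = -1.227, z_{0.88} = 1.175.
σ = (7.959 − 6.753)/(1.175 − (-1.227)) = 0.502.
μ = 6.753 − (-1.227)·0.502 = 7.369.
CV = √(exp(σ²)−1) = √(exp(0.2518)−1) = 0.535.

σ ≈ 0.502, CV ≈ 0.535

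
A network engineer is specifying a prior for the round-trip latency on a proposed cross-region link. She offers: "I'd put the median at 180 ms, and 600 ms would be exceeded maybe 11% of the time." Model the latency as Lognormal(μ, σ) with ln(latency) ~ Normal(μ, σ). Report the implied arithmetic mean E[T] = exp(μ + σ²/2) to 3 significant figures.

E[T] ≈ 291 ms

If T ~ Lognormal(μ,σ) then ln T ~ Normal(μ,σ), so the p-quantile of ln T is μ + z_p·σ.
ln(180) = 5.193 and ln(600) = 6.397; z_{0.5} = 0, z_{0.89} = 1.227.
σ = (6.397 − 5.193)/(1.227 − (0)) = 0.982.
μ = 5.193 − (0)·0.982 = 5.193.
E[T] = exp(μ + σ²/2) = exp(5.193 + 0.4818) = 291 ms.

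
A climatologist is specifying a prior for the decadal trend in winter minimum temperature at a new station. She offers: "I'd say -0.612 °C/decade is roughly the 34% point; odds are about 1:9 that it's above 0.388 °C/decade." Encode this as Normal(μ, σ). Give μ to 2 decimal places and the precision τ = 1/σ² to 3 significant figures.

μ = -0.37, τ = 2.87

For Normal(μ,σ), the p-quantile is μ + z_p·σ. Here z_{0.34} = -0.4125, z_{0.9} = 1.282.
So -0.612 = μ − 0.4125σ and 0.388 = μ + 1.282σ.
Subtracting: σ = (0.388 − -0.612)/(1.282 − (-0.4125)) = 0.59.
Then μ = -0.612 − (-0.4125)·0.59 = -0.37.
Precision τ = 1/σ² = 1/0.5903² = 2.87.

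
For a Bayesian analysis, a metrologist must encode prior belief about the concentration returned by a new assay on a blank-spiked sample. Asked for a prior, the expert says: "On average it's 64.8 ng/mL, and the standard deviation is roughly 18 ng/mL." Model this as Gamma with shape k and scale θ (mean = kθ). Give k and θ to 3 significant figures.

k ≈ 13, θ ≈ 5

For Gamma(k, scale θ): mean = kθ, variance = kθ², so CV = 1/√k.
CV = SD/mean = 18/64.8 = 0.2778, hence k = 1/CV² = 13.
Then θ = mean/k = 64.8/13 = 5.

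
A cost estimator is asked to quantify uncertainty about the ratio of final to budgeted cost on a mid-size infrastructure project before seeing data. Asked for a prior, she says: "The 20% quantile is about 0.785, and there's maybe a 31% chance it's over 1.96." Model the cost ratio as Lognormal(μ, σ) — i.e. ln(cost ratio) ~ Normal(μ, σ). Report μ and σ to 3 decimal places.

If T ~ Lognormal(μ,σ) then ln T ~ Normal(μ,σ), so the p-quantile of ln T is μ + z_p·σ.
ln(0.785) = -0.2421 and ln(1.96) = 0.6729; z_{0.2} = -0.8416, z_{0.69} = 0.4959.
σ = (0.6729 − -0.2421)/(0.4959 − (-0.8416)) = 0.684.
μ = -0.2421 − (-0.8416)·0.684 = 0.334.

μ ≈ 0.334, σ ≈ 0.684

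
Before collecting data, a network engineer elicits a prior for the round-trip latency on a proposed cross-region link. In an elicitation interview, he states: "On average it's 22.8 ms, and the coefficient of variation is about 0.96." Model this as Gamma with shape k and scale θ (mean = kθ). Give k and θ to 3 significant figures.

k ≈ 1.09, θ ≈ 21

For Gamma(k, scale θ): mean = kθ, variance = kθ², so CV = 1/√k.
CV = 0.96, hence k = 1/CV² = 1.09.
Then θ = mean/k = 22.8/1.09 = 21.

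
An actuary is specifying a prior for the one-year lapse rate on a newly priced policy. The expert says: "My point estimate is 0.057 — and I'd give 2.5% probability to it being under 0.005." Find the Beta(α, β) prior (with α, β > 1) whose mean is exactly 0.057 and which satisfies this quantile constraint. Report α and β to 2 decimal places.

With mean 0.057 fixed, write α = 0.057s, β = 0.943s where s = α+β.
Need P(θ < 0.005) = 0.025 under Beta(0.057s, 0.943s). Normal approximation: (q−m)/√(m(1−m)/s) ≈ z_{0.025} = -1.96, so s ≈ 0.057·0.943·(-1.96)²/(0.005−0.057)² = 76.4.
At s = 76.4: P(θ<0.005) ≈ 0.000. Adjusting to match 0.025 gives s ≈ 28.42.
So α = 0.057·28.42 ≈ 1.62, β = 0.943·28.42 ≈ 26.80.

α ≈ 1.62, β ≈ 26.80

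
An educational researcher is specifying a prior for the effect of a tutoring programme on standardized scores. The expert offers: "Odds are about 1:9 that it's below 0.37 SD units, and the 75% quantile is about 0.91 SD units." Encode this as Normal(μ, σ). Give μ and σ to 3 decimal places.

μ = 0.724, σ = 0.276

The p-quantile of Normal(μ,σ) is μ + z_p·σ, with z_{0.1} = -1.282 and z_{0.75} = 0.6745.
Eliminate σ: μ = (z₂·x₁ − z₁·x₂)/(z₂ − z₁) = (0.6745·0.37 − (-1.282)·0.91)/1.956 = 0.724.
Then σ = (x₂ − x₁)/(z₂ − z₁) = (0.91 − 0.37)/1.956 = 0.276.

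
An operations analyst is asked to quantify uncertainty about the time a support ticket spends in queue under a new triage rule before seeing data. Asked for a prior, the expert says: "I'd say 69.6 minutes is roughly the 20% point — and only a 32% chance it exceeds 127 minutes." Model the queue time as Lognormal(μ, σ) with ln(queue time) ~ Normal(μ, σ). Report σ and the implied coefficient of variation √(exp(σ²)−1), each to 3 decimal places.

σ ≈ 0.459, CV ≈ 0.485

If T ~ Lognormal(μ,σ) then ln T ~ Normal(μ,σ), so the p-quantile of ln T is μ + z_p·σ.
ln(69.6) = 4.243 and ln(127) = 4.844; z_{0.2} = -0.8416, z_{0.68} = 0.4677.
σ = (4.844 − 4.243)/(0.4677 − (-0.8416)) = 0.459.
μ = 4.243 − (-0.8416)·0.459 = 4.629.
CV = √(exp(σ²)−1) = √(exp(0.2110)−1) = 0.485.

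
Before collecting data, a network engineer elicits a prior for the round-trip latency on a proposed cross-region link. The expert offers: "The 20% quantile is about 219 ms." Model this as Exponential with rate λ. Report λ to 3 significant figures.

P(T < 219.0) = 1 − e^(−λ·219.0) = 0.2, so λ = −ln(1−0.2)/219.0 = −ln(0.8)/219.0 = 0.00102.

λ ≈ 0.00102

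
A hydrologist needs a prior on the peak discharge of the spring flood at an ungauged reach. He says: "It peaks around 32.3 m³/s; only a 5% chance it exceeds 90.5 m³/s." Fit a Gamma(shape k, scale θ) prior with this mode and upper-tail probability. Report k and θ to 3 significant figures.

k ≈ 3.52, θ ≈ 12.8

Gamma(k,θ) with k>1 has mode (k−1)θ, so θ = 32.3/(k−1).
Need P(X < 90.5) = 0.95 with θ tied to k this way. Start at k = 2, θ = 32.3: P(X<90.5) ≈ 0.769.
Too low — raise k to concentrate. Iterating converges to k ≈ 3.52.
Then θ = 32.3/(3.52−1) ≈ 12.8.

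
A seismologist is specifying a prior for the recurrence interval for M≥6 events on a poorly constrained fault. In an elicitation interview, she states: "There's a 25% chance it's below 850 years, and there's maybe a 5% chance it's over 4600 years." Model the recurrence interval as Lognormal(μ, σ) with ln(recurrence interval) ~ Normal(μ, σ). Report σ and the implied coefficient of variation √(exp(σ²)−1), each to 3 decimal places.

σ ≈ 0.728, CV ≈ 0.836

If T ~ Lognormal(μ,σ) then ln T ~ Normal(μ,σ), so the p-quantile of ln T is μ + z_p·σ.
ln(850) = 6.745 and ln(4600) = 8.434; z_{0.25} = -0.6745, z_{0.95} = 1.645.
σ = (8.434 − 6.745)/(1.645 − (-0.6745)) = 0.728.
μ = 6.745 − (-0.6745)·0.728 = 7.236.
CV = √(exp(σ²)−1) = √(exp(0.5300)−1) = 0.836.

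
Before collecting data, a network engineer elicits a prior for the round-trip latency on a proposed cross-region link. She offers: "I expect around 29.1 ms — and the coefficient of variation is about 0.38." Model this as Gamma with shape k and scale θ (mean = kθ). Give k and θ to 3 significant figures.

For Gamma(k, scale θ): mean = kθ, variance = kθ², so CV = 1/√k.
CV = 0.38, hence k = 1/CV² = 6.93.
Then θ = mean/k = 29.1/6.93 = 4.2.

k ≈ 6.93, θ ≈ 4.2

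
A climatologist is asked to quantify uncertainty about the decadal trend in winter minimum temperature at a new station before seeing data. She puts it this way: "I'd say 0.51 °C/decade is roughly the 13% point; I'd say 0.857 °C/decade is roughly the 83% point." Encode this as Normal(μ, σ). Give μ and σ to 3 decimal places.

For Normal(μ,σ), the p-quantile is μ + z_p·σ. Here z_{0.13} = -1.126, z_{0.83} = 0.9542.
So 0.51 = μ − 1.126σ and 0.857 = μ + 0.9542σ.
Subtracting: σ = (0.857 − 0.51)/(0.9542 − (-1.126)) = 0.167.
Then μ = 0.51 − (-1.126)·0.167 = 0.698.

μ = 0.698, σ = 0.167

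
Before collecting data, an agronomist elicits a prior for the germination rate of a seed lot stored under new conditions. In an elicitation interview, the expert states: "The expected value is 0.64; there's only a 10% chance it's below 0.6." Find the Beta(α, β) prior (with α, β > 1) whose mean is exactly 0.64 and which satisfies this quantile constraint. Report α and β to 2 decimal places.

With mean 0.64 fixed, write α = 0.64s, β = 0.36s where s = α+β.
Need P(θ < 0.6) = 0.1 under Beta(0.64s, 0.36s). Normal approximation: (q−m)/√(m(1−m)/s) ≈ z_{0.1} = -1.28, so s ≈ 0.64·0.36·(-1.28)²/(0.6−0.64)² = 236.5.
At s = 236.5: P(θ<0.6) ≈ 0.101. Adjusting to match 0.1 gives s ≈ 239.09.
So α = 0.64·239.09 ≈ 153.02, β = 0.36·239.09 ≈ 86.07.

α ≈ 153.02, β ≈ 86.07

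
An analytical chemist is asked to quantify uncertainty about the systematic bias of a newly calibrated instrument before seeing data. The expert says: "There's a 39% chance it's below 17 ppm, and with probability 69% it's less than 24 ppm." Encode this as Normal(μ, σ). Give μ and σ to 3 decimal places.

μ = 19.522, σ = 9.030

For Normal(μ,σ), the p-quantile is μ + z_p·σ. Here z_{0.39} = -0.2793, z_{0.69} = 0.4959.
So 17 = μ − 0.2793σ and 24 = μ + 0.4959σ.
Subtracting: σ = (24 − 17)/(0.4959 − (-0.2793)) = 9.030.
Then μ = 17 − (-0.2793)·9.030 = 19.522.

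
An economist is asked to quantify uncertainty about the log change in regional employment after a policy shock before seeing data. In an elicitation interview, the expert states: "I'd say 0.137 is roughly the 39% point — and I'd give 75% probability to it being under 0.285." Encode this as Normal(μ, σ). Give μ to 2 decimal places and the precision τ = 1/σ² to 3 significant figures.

μ = 0.18, τ = 41.5

For Normal(μ,σ), the p-quantile is μ + z_p·σ. Here z_{0.39} = -0.2793, z_{0.75} = 0.6745.
So 0.137 = μ − 0.2793σ and 0.285 = μ + 0.6745σ.
Subtracting: σ = (0.285 − 0.137)/(0.6745 − (-0.2793)) = 0.16.
Then μ = 0.137 − (-0.2793)·0.16 = 0.18.
Precision τ = 1/σ² = 1/0.1552² = 41.5.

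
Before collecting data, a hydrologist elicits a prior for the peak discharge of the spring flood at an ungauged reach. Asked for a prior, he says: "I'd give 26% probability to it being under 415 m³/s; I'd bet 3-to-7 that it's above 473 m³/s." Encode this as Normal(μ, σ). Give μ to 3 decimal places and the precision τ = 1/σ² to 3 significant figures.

The p-quantile of Normal(μ,σ) is μ + z_p·σ, with z_{0.26} = -0.6433 and z_{0.7} = 0.5244.
Eliminate σ: μ = (z₂·x₁ − z₁·x₂)/(z₂ − z₁) = (0.5244·415 − (-0.6433)·473)/1.168 = 446.954.
Then σ = (x₂ − x₁)/(z₂ − z₁) = (473 − 415)/1.168 = 49.668.
Precision τ = 1/σ² = 1/49.67² = 0.000405.

μ = 446.954, τ = 0.000405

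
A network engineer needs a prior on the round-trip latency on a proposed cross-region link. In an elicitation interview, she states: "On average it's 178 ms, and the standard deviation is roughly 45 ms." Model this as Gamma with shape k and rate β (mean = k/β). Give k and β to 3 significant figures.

For Gamma(k, rate β): mean = k/β, variance = k/β², so CV = 1/√k.
CV = SD/mean = 45/178 = 0.2528, hence k = 1/CV² = 15.6.
Then β = k/mean = 15.6/178 = 0.0879.

k ≈ 15.6, β ≈ 0.0879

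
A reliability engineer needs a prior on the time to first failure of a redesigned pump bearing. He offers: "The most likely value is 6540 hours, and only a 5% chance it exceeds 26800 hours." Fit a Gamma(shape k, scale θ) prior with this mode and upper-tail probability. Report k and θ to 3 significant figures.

k ≈ 2.26, θ ≈ 5200

Gamma(k,θ) with k>1 has mode (k−1)θ, so θ = 6540/(k−1).
Need P(X < 26800) = 0.95 with θ tied to k this way. Start at k = 2, θ = 6540: P(X<26800) ≈ 0.915.
Too low — raise k to concentrate. Iterating converges to k ≈ 2.26.
Then θ = 6540/(2.26−1) ≈ 5200.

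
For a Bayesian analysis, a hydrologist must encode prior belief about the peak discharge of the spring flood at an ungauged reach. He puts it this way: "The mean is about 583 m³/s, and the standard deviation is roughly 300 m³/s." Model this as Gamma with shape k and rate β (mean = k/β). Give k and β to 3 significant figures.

k ≈ 3.78, β ≈ 0.00648

For Gamma(k, rate β): mean = k/β, variance = k/β², so CV = 1/√k.
CV = SD/mean = 300/583 = 0.5146, hence k = 1/CV² = 3.78.
Then β = k/mean = 3.78/583 = 0.00648.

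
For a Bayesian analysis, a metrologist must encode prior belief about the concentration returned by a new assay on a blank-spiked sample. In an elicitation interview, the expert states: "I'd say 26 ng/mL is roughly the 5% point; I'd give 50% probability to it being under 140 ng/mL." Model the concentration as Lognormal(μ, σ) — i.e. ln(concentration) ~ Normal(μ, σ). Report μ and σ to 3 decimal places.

If T ~ Lognormal(μ,σ) then ln T ~ Normal(μ,σ), so the p-quantile of ln T is μ + z_p·σ.
ln(26) = 3.258 and ln(140) = 4.942; z_{0.05} = -1.645, z_{0.5} = 0.
σ = (4.942 − 3.258)/(0 − (-1.645)) = 1.024.
μ = 3.258 − (-1.645)·1.024 = 4.942.

μ ≈ 4.942, σ ≈ 1.024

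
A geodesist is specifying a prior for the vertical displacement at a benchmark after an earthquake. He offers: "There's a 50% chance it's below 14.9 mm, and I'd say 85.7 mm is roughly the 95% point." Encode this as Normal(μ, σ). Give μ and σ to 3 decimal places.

For Normal(μ,σ), the p-quantile is μ + z_p·σ. Here z_{0.5} = 0, z_{0.95} = 1.645.
So 14.9 = μ + 0σ and 85.7 = μ + 1.645σ.
Subtracting: σ = (85.7 − 14.9)/(1.645 − (0)) = 43.043.
Then μ = 14.9 − (0)·43.043 = 14.900.

μ = 14.900, σ = 43.043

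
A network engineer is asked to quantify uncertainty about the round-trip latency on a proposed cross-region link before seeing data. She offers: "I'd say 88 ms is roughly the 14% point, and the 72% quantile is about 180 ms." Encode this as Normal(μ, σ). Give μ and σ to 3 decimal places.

μ = 147.759, σ = 55.316

For Normal(μ,σ), the p-quantile is μ + z_p·σ. Here z_{0.14} = -1.08, z_{0.72} = 0.5828.
So 88 = μ − 1.08σ and 180 = μ + 0.5828σ.
Subtracting: σ = (180 − 88)/(0.5828 − (-1.08)) = 55.316.
Then μ = 88 − (-1.08)·55.316 = 147.759.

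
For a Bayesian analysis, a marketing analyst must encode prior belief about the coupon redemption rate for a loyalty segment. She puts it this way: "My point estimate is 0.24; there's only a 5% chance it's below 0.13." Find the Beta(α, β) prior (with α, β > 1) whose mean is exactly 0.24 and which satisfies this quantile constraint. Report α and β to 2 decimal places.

α ≈ 8.08, β ≈ 25.59

With mean 0.24 fixed, write α = 0.24s, β = 0.76s where s = α+β.
Need P(θ < 0.13) = 0.05 under Beta(0.24s, 0.76s). Normal approximation: (q−m)/√(m(1−m)/s) ≈ z_{0.05} = -1.64, so s ≈ 0.24·0.76·(-1.64)²/(0.13−0.24)² = 40.8.
At s = 40.8: P(θ<0.13) ≈ 0.034. Adjusting to match 0.05 gives s ≈ 33.67.
So α = 0.24·33.67 ≈ 8.08, β = 0.76·33.67 ≈ 25.59.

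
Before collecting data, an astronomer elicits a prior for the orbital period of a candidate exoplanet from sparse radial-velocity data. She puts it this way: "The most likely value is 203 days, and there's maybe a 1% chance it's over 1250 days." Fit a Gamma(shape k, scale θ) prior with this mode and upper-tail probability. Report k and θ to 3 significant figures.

Gamma(k,θ) with k>1 has mode (k−1)θ, so θ = 203/(k−1).
Need P(X < 1250) = 0.99 with θ tied to k this way. Start at k = 2, θ = 203: P(X<1250) ≈ 0.985.
Too low — raise k to concentrate. Iterating converges to k ≈ 2.11.
Then θ = 203/(2.11−1) ≈ 183.

k ≈ 2.11, θ ≈ 183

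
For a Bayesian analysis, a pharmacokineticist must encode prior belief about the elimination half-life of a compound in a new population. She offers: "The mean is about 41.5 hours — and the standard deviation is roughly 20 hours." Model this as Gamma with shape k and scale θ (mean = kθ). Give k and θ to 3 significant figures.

For Gamma(k, scale θ): mean = kθ, variance = kθ², so CV = 1/√k.
CV = SD/mean = 20/41.5 = 0.4819, hence k = 1/CV² = 4.31.
Then θ = mean/k = 41.5/4.31 = 9.64.

k ≈ 4.31, θ ≈ 9.64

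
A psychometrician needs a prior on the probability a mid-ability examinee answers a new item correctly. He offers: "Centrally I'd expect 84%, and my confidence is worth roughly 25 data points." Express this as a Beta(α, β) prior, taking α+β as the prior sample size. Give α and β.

Under the effective-sample-size interpretation, Beta(α, β) has prior mean α/(α+β) and prior sample size α+β.
So α+β = 25 and α/(α+β) = 0.84, giving α = 0.84·25 = 21 and β = 25 − 21 = 4.

α = 21, β = 4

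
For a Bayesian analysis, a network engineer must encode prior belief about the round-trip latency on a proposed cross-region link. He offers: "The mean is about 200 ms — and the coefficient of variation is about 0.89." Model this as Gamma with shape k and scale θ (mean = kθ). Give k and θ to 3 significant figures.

For Gamma(k, scale θ): mean = kθ, variance = kθ², so CV = 1/√k.
CV = 0.89, hence k = 1/CV² = 1.26.
Then θ = mean/k = 200/1.26 = 158.

k ≈ 1.26, θ ≈ 158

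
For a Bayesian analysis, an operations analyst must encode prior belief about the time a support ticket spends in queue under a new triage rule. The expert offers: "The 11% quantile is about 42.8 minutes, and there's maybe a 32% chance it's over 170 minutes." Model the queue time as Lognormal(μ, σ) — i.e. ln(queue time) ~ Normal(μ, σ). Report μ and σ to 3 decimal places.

μ ≈ 4.755, σ ≈ 0.814

If T ~ Lognormal(μ,σ) then ln T ~ Normal(μ,σ), so the p-quantile of ln T is μ + z_p·σ.
ln(42.8) = 3.757 and ln(170) = 5.136; z_{0.11} = -1.227, z_{0.68} = 0.4677.
σ = (5.136 − 3.757)/(0.4677 − (-1.227)) = 0.814.
μ = 3.757 − (-1.227)·0.814 = 4.755.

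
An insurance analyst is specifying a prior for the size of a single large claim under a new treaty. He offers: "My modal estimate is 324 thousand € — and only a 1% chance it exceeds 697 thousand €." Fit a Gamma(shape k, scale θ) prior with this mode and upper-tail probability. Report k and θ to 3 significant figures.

Gamma(k,θ) with k>1 has mode (k−1)θ, so θ = 324/(k−1).
Need P(X < 697) = 0.99 with θ tied to k this way. Start at k = 2, θ = 324: P(X<697) ≈ 0.633.
Too low — raise k to concentrate. Iterating converges to k ≈ 9.25.
Then θ = 324/(9.25−1) ≈ 39.3.

k ≈ 9.25, θ ≈ 39.3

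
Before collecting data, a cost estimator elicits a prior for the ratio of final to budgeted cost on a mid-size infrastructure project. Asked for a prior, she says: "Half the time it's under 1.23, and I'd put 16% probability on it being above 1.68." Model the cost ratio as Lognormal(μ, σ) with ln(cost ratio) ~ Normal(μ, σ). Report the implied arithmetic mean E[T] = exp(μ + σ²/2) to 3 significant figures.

If T ~ Lognormal(μ,σ) then ln T ~ Normal(μ,σ), so the p-quantile of ln T is μ + z_p·σ.
ln(1.23) = 0.207 and ln(1.68) = 0.5188; z_{0.5} = 0, z_{0.84} = 0.9945.
σ = (0.5188 − 0.207)/(0.9945 − (0)) = 0.314.
μ = 0.207 − (0)·0.314 = 0.207.
E[T] = exp(μ + σ²/2) = exp(0.207 + 0.0491) = 1.29.

E[T] ≈ 1.29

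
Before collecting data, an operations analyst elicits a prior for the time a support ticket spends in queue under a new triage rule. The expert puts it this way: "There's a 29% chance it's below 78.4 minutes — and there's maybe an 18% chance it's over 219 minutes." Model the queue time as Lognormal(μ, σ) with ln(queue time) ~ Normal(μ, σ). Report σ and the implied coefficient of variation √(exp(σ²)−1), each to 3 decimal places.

If T ~ Lognormal(μ,σ) then ln T ~ Normal(μ,σ), so the p-quantile of ln T is μ + z_p·σ.
ln(78.4) = 4.362 and ln(219) = 5.389; z_{0.29} = -0.5534, z_{0.82} = 0.9154.
σ = (5.389 − 4.362)/(0.9154 − (-0.5534)) = 0.699.
μ = 4.362 − (-0.5534)·0.699 = 4.749.
CV = √(exp(σ²)−1) = √(exp(0.4892)−1) = 0.794.

σ ≈ 0.699, CV ≈ 0.794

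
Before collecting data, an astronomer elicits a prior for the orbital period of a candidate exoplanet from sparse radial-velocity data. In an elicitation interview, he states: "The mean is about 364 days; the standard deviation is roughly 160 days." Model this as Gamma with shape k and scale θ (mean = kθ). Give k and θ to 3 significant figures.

For Gamma(k, scale θ): mean = kθ, variance = kθ², so CV = 1/√k.
CV = SD/mean = 160/364 = 0.4396, hence k = 1/CV² = 5.18.
Then θ = mean/k = 364/5.18 = 70.3.

k ≈ 5.18, θ ≈ 70.3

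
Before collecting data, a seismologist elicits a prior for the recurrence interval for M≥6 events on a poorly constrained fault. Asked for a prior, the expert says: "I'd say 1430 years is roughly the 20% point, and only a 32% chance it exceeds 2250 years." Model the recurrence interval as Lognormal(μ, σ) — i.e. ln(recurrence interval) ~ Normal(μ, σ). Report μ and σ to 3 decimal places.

μ ≈ 7.557, σ ≈ 0.346

If T ~ Lognormal(μ,σ) then ln T ~ Normal(μ,σ), so the p-quantile of ln T is μ + z_p·σ.
ln(1430) = 7.265 and ln(2250) = 7.719; z_{0.2} = -0.8416, z_{0.68} = 0.4677.
σ = (7.719 − 7.265)/(0.4677 − (-0.8416)) = 0.346.
μ = 7.265 − (-0.8416)·0.346 = 7.557.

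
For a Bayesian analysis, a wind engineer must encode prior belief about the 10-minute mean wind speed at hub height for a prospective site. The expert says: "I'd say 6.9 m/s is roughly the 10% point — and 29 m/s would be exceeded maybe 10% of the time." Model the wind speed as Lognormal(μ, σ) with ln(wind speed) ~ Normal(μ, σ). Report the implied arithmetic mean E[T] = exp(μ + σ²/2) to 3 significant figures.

E[T] ≈ 16.5 m/s

If T ~ Lognormal(μ,σ) then ln T ~ Normal(μ,σ), so the p-quantile of ln T is μ + z_p·σ.
ln(6.9) = 1.932 and ln(29) = 3.367; z_{0.1} = -1.282, z_{0.9} = 1.282.
σ = (3.367 − 1.932)/(1.282 − (-1.282)) = 0.560.
μ = 1.932 − (-1.282)·0.560 = 2.649.
E[T] = exp(μ + σ²/2) = exp(2.649 + 0.1569) = 16.5 m/s.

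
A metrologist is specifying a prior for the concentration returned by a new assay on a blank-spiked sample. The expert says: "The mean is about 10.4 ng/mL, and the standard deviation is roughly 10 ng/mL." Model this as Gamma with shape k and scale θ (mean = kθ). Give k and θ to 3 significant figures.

k ≈ 1.08, θ ≈ 9.62

For Gamma(k, scale θ): mean = kθ, variance = kθ², so CV = 1/√k.
CV = SD/mean = 10/10.4 = 0.9615, hence k = 1/CV² = 1.08.
Then θ = mean/k = 10.4/1.08 = 9.62.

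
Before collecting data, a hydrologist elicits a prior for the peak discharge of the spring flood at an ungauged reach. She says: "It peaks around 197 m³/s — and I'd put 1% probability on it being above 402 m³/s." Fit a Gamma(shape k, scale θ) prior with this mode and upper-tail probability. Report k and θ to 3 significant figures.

Gamma(k,θ) with k>1 has mode (k−1)θ, so θ = 197/(k−1).
Need P(X < 402) = 0.99 with θ tied to k this way. Start at k = 2, θ = 197: P(X<402) ≈ 0.605.
Too low — raise k to concentrate. Iterating converges to k ≈ 10.6.
Then θ = 197/(10.6−1) ≈ 20.5.

k ≈ 10.6, θ ≈ 20.5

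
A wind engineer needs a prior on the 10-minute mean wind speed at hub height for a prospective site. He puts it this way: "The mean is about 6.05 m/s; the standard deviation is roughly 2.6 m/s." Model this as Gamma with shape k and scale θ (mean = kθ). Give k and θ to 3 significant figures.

k ≈ 5.41, θ ≈ 1.12

For Gamma(k, scale θ): mean = kθ, variance = kθ², so CV = 1/√k.
CV = SD/mean = 2.6/6.05 = 0.4298, hence k = 1/CV² = 5.41.
Then θ = mean/k = 6.05/5.41 = 1.12.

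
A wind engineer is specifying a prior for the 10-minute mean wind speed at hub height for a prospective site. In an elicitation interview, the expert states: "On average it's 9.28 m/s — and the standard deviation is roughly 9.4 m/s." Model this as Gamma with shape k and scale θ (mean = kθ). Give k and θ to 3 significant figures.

For Gamma(k, scale θ): mean = kθ, variance = kθ², so CV = 1/√k.
CV = SD/mean = 9.4/9.28 = 1.013, hence k = 1/CV² = 0.975.
Then θ = mean/k = 9.28/0.975 = 9.52.

k ≈ 0.975, θ ≈ 9.52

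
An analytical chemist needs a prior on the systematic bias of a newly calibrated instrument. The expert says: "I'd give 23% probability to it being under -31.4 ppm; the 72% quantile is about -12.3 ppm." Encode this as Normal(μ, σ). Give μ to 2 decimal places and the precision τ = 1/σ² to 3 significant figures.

μ = -20.72, τ = 0.00479

For Normal(μ,σ), the p-quantile is μ + z_p·σ. Here z_{0.23} = -0.7388, z_{0.72} = 0.5828.
So -31.4 = μ − 0.7388σ and -12.3 = μ + 0.5828σ.
Subtracting: σ = (-12.3 − -31.4)/(0.5828 − (-0.7388)) = 14.45.
Then μ = -31.4 − (-0.7388)·14.45 = -20.72.
Precision τ = 1/σ² = 1/14.45² = 0.00479.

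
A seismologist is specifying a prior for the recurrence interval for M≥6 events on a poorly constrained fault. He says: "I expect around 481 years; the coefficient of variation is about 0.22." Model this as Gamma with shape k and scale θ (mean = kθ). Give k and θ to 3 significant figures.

For Gamma(k, scale θ): mean = kθ, variance = kθ², so CV = 1/√k.
CV = 0.22, hence k = 1/CV² = 20.7.
Then θ = mean/k = 481/20.7 = 23.3.

k ≈ 20.7, θ ≈ 23.3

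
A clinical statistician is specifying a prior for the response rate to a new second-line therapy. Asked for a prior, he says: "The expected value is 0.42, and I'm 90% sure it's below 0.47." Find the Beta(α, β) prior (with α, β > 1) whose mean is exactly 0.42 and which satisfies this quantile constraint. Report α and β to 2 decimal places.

α ≈ 67.65, β ≈ 93.42

With mean 0.42 fixed, write α = 0.42s, β = 0.58s where s = α+β.
Need P(θ < 0.47) = 0.9 under Beta(0.42s, 0.58s). Normal approximation: (q−m)/√(m(1−m)/s) ≈ z_{0.9} = 1.28, so s ≈ 0.42·0.58·(1.28)²/(0.47−0.42)² = 160.0.
At s = 160.0: P(θ<0.47) ≈ 0.899. Adjusting to match 0.9 gives s ≈ 161.06.
So α = 0.42·161.06 ≈ 67.65, β = 0.58·161.06 ≈ 93.42.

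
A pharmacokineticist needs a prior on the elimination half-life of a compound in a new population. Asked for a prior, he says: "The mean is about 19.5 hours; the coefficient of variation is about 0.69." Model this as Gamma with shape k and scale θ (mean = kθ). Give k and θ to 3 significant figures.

For Gamma(k, scale θ): mean = kθ, variance = kθ², so CV = 1/√k.
CV = 0.69, hence k = 1/CV² = 2.1.
Then θ = mean/k = 19.5/2.1 = 9.28.

k ≈ 2.1, θ ≈ 9.28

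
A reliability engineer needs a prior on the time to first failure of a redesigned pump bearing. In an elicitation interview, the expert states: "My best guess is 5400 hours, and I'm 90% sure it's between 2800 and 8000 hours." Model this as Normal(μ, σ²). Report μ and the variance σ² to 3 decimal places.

A symmetric 90% interval runs μ ± z·σ with z = 1.645.
Half-width = 2600, so σ = 2600/1.645 = 1580.6878 and σ² = 2498573.804.
μ is the stated best guess, 5400.000.

μ = 5400.000, σ² = 2498573.804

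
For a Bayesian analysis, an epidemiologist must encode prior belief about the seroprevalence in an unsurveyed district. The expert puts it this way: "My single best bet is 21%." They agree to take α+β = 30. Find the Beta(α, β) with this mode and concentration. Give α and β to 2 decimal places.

α = 6.88, β = 23.12

For α,β > 1 the Beta mode is (α−1)/(α+β−2). With α+β = 30, the mode is (α−1)/28.
Set (α−1)/28 = 0.21 → α = 1 + 0.21·28 = 6.88.
β = 30 − α = 23.12.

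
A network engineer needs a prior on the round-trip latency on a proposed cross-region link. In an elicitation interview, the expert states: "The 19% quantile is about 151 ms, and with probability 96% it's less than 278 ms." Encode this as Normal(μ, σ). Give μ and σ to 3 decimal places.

The p-quantile of Normal(μ,σ) is μ + z_p·σ, with z_{0.19} = -0.8779 and z_{0.96} = 1.751.
Eliminate σ: μ = (z₂·x₁ − z₁·x₂)/(z₂ − z₁) = (1.751·151 − (-0.8779)·278)/2.629 = 193.416.
Then σ = (x₂ − x₁)/(z₂ − z₁) = (278 − 151)/2.629 = 48.315.

μ = 193.416, σ = 48.315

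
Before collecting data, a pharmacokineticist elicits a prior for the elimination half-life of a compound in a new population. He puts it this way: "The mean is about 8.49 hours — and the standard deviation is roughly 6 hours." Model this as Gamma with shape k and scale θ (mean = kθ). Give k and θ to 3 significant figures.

k ≈ 2, θ ≈ 4.24

For Gamma(k, scale θ): mean = kθ, variance = kθ², so CV = 1/√k.
CV = SD/mean = 6/8.49 = 0.7067, hence k = 1/CV² = 2.
Then θ = mean/k = 8.49/2 = 4.24.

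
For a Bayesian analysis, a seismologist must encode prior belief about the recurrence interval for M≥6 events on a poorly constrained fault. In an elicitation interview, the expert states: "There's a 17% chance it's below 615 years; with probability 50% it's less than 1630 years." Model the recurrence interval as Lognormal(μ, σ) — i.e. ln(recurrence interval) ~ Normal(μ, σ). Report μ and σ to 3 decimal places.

μ ≈ 7.396, σ ≈ 1.022

If T ~ Lognormal(μ,σ) then ln T ~ Normal(μ,σ), so the p-quantile of ln T is μ + z_p·σ.
ln(615) = 6.422 and ln(1630) = 7.396; z_{0.17} = -0.9542, z_{0.5} = 0.
σ = (7.396 − 6.422)/(0 − (-0.9542)) = 1.022.
μ = 6.422 − (-0.9542)·1.022 = 7.396.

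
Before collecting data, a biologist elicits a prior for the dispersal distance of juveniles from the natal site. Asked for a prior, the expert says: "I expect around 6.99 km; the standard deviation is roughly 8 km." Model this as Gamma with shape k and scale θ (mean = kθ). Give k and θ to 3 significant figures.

For Gamma(k, scale θ): mean = kθ, variance = kθ², so CV = 1/√k.
CV = SD/mean = 8/6.99 = 1.144, hence k = 1/CV² = 0.763.
Then θ = mean/k = 6.99/0.763 = 9.16.

k ≈ 0.763, θ ≈ 9.16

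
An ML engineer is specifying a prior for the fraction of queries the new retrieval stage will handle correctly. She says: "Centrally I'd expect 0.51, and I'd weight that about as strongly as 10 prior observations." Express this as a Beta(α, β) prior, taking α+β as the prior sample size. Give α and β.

α = 5.1, β = 4.9

Under the effective-sample-size interpretation, Beta(α, β) has prior mean α/(α+β) and prior sample size α+β.
So α+β = 10 and α/(α+β) = 0.51, giving α = 0.51·10 = 5.1 and β = 10 − 5.1 = 4.9.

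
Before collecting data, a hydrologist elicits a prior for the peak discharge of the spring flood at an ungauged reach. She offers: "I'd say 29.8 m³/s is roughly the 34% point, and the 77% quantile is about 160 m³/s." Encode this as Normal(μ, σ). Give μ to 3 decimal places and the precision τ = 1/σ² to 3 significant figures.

For Normal(μ,σ), the p-quantile is μ + z_p·σ. Here z_{0.34} = -0.4125, z_{0.77} = 0.7388.
So 29.8 = μ − 0.4125σ and 160 = μ + 0.7388σ.
Subtracting: σ = (160 − 29.8)/(0.7388 − (-0.4125)) = 113.089.
Then μ = 29.8 − (-0.4125)·113.089 = 76.445.
Precision τ = 1/σ² = 1/113.1² = 7.82e-05.

μ = 76.445, τ = 7.82e-05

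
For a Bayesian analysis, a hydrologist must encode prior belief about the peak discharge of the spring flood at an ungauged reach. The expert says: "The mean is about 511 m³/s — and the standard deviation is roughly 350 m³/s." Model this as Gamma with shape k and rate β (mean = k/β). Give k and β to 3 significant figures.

k ≈ 2.13, β ≈ 0.00417

For Gamma(k, rate β): mean = k/β, variance = k/β², so CV = 1/√k.
CV = SD/mean = 350/511 = 0.6849, hence k = 1/CV² = 2.13.
Then β = k/mean = 2.13/511 = 0.00417.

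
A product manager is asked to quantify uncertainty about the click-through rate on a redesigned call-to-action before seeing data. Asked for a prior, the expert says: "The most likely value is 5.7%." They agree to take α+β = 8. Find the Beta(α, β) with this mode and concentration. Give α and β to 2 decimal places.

For α,β > 1 the Beta mode is (α−1)/(α+β−2). With α+β = 8, the mode is (α−1)/6.
Set (α−1)/6 = 0.057 → α = 1 + 0.057·6 = 1.34.
β = 8 − α = 6.66.

α = 1.34, β = 6.66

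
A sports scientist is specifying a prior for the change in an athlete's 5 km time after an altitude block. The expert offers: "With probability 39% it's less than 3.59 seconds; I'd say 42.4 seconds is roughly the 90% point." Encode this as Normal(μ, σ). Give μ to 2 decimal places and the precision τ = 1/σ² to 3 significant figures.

For Normal(μ,σ), the p-quantile is μ + z_p·σ. Here z_{0.39} = -0.2793, z_{0.9} = 1.282.
So 3.59 = μ − 0.2793σ and 42.4 = μ + 1.282σ.
Subtracting: σ = (42.4 − 3.59)/(1.282 − (-0.2793)) = 24.86.
Then μ = 3.59 − (-0.2793)·24.86 = 10.54.
Precision τ = 1/σ² = 1/24.86² = 0.00162.

μ = 10.54, τ = 0.00162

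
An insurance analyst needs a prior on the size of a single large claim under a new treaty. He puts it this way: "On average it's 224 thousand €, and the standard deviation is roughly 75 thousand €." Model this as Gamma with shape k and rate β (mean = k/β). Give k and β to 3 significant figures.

k ≈ 8.92, β ≈ 0.0398

For Gamma(k, rate β): mean = k/β, variance = k/β², so CV = 1/√k.
CV = SD/mean = 75/224 = 0.3348, hence k = 1/CV² = 8.92.
Then β = k/mean = 8.92/224 = 0.0398.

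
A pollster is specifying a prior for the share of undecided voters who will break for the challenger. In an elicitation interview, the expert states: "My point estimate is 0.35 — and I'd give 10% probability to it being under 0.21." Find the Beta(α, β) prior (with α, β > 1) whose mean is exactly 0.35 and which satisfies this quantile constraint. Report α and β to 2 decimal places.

α ≈ 6.15, β ≈ 11.41

With mean 0.35 fixed, write α = 0.35s, β = 0.65s where s = α+β.
Need P(θ < 0.21) = 0.1 under Beta(0.35s, 0.65s). Normal approximation: (q−m)/√(m(1−m)/s) ≈ z_{0.1} = -1.28, so s ≈ 0.35·0.65·(-1.28)²/(0.21−0.35)² = 19.1.
At s = 19.1: P(θ<0.21) ≈ 0.090. Adjusting to match 0.1 gives s ≈ 17.56.
So α = 0.35·17.56 ≈ 6.15, β = 0.65·17.56 ≈ 11.41.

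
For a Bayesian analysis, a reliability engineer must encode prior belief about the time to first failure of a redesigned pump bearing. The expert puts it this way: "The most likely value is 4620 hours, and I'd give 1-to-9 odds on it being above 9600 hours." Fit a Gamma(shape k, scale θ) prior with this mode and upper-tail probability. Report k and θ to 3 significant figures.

Gamma(k,θ) with k>1 has mode (k−1)θ, so θ = 4620/(k−1).
Need P(X < 9600) = 0.9 with θ tied to k this way. Start at k = 2, θ = 4620: P(X<9600) ≈ 0.615.
Too low — raise k to concentrate. Iterating converges to k ≈ 4.59.
Then θ = 4620/(4.59−1) ≈ 1290.

k ≈ 4.59, θ ≈ 1290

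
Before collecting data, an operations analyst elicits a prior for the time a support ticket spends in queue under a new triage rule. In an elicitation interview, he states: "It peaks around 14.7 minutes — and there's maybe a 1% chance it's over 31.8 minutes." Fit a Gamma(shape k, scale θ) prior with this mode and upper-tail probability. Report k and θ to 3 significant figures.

k ≈ 9.12, θ ≈ 1.81

Gamma(k,θ) with k>1 has mode (k−1)θ, so θ = 14.7/(k−1).
Need P(X < 31.8) = 0.99 with θ tied to k this way. Start at k = 2, θ = 14.7: P(X<31.8) ≈ 0.636.
Too low — raise k to concentrate. Iterating converges to k ≈ 9.12.
Then θ = 14.7/(9.12−1) ≈ 1.81.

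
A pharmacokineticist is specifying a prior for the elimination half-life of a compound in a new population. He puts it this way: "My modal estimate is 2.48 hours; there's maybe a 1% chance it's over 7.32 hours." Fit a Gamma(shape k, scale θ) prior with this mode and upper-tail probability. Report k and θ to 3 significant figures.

Gamma(k,θ) with k>1 has mode (k−1)θ, so θ = 2.48/(k−1).
Need P(X < 7.32) = 0.99 with θ tied to k this way. Start at k = 2, θ = 2.48: P(X<7.32) ≈ 0.794.
Too low — raise k to concentrate. Iterating converges to k ≈ 4.86.
Then θ = 2.48/(4.86−1) ≈ 0.643.

k ≈ 4.86, θ ≈ 0.643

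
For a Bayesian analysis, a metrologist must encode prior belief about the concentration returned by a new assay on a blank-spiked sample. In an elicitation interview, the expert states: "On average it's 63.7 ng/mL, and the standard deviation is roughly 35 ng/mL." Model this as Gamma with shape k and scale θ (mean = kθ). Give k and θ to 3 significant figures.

k ≈ 3.31, θ ≈ 19.2

For Gamma(k, scale θ): mean = kθ, variance = kθ², so CV = 1/√k.
CV = SD/mean = 35/63.7 = 0.5495, hence k = 1/CV² = 3.31.
Then θ = mean/k = 63.7/3.31 = 19.2.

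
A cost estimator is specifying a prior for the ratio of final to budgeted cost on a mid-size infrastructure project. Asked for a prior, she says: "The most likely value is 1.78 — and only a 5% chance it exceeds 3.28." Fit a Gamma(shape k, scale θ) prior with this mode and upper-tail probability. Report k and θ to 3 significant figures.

Gamma(k,θ) with k>1 has mode (k−1)θ, so θ = 1.78/(k−1).
Need P(X < 3.28) = 0.95 with θ tied to k this way. Start at k = 2, θ = 1.78: P(X<3.28) ≈ 0.550.
Too low — raise k to concentrate. Iterating converges to k ≈ 8.45.
Then θ = 1.78/(8.45−1) ≈ 0.239.

k ≈ 8.45, θ ≈ 0.239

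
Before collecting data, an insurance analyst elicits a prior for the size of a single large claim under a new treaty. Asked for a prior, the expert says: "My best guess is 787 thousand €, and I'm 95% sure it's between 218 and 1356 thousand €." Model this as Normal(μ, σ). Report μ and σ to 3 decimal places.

A symmetric 95% interval runs μ ± z·σ with z = 1.96.
Half-width = 569, so σ = 569/1.96 = 290.311.
μ is the stated best guess, 787.000.

μ = 787.000, σ = 290.311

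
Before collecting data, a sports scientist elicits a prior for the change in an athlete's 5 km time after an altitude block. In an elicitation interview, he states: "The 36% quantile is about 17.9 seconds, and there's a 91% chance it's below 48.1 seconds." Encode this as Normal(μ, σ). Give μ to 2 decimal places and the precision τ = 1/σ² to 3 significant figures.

μ = 24.27, τ = 0.00317

The p-quantile of Normal(μ,σ) is μ + z_p·σ, with z_{0.36} = -0.3585 and z_{0.91} = 1.341.
Eliminate σ: μ = (z₂·x₁ − z₁·x₂)/(z₂ − z₁) = (1.341·17.9 − (-0.3585)·48.1)/1.699 = 24.27.
Then σ = (x₂ − x₁)/(z₂ − z₁) = (48.1 − 17.9)/1.699 = 17.77.
Precision τ = 1/σ² = 1/17.77² = 0.00317.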